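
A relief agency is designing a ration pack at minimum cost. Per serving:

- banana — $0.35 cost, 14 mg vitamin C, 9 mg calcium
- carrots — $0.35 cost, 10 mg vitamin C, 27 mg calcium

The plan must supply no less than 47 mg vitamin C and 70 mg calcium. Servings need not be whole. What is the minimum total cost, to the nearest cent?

Compare the cost at each extreme point of the feasible region.
banana only: max(47/14, 70/9) = 7.778 servings → $2.72.
carrots only: max(47/10, 70/27) = 4.7 servings → $1.65.
banana + carrots with both tight: 1.976 servings and 1.934 servings → $1.37.
So the least-cost plan costs $1.37.

$1.37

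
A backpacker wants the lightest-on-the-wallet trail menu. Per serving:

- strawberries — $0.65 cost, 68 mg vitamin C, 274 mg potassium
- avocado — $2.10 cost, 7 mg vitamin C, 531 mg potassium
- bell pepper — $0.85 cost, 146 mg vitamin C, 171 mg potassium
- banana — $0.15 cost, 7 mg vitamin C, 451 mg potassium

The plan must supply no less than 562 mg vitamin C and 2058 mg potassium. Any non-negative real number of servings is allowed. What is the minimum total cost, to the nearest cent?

strawberries only: max(562/68, 2058/274) = 8.265 servings → $5.37.
avocado only: max(562/7, 2058/531) = 80.29 servings → $168.60.
bell pepper only: max(562/146, 2058/171) = 12.04 servings → $10.23.
banana only: max(562/7, 2058/451) = 80.29 servings → $12.04.
strawberries + avocado: the both-tight solution has a negative serving — not a feasible corner.
strawberries + bell pepper with both tight: 7.202 servings and 0.4949 servings → $5.10.
strawberries + banana: the both-tight solution has a negative serving — not a feasible corner.
avocado + bell pepper with both tight: 2.677 servings and 3.721 servings → $8.79.
avocado + banana: intersection lies outside the first quadrant.
bell pepper + banana with both tight: 3.698 servings and 3.161 servings → $3.62.
Cheapest feasible corner: $3.62.

$3.62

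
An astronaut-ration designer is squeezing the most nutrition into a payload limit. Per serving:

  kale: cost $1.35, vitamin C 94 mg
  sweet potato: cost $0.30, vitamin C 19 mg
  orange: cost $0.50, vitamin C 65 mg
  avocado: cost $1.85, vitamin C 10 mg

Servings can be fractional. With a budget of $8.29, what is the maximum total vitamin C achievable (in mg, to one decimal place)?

1077.7 mg

Vitamin C per dollar: orange 130, kale 69.63, sweet potato 63.33, avocado 5.405.
With no serving limits, spend the whole cost allowance on orange: $8.29 / $0.50 × 65 mg = 1077.7 mg.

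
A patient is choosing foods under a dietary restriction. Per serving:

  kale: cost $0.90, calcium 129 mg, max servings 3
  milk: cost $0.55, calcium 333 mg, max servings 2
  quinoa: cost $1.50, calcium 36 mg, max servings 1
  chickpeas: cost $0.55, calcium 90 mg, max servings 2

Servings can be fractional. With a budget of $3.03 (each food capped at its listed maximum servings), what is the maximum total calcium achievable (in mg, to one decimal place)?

965.0 mg

Calcium per dollar: milk 605.5, chickpeas 163.6, kale 143.3, quinoa 24.
Take 2 servings of milk: spends $1.10, +666.0 mg calcium (running total 666.0 mg).
Take 2 servings of chickpeas: spends $1.10, +180.0 mg calcium (running total 846.0 mg).
Take 0.9222 servings of kale: spends $0.83, +119.0 mg calcium (running total 965.0 mg).
Greedy by best ratio exhausts the cost allowance optimally: 965.0 mg.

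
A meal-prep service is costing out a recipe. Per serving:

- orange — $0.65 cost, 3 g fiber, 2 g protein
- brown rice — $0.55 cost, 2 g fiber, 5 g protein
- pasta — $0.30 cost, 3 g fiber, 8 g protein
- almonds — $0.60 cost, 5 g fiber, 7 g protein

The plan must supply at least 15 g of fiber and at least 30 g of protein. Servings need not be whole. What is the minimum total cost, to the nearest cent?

$1.50

Check every corner: each single food scaled to meet both minima, and each pair solved so both constraints bind.
orange only: max(15/3, 30/2) = 15 servings → $9.75.
brown rice only: max(15/2, 30/5) = 7.5 servings → $4.12.
pasta only: max(15/3, 30/8) = 5 servings → $1.50.
almonds only: max(15/5, 30/7) = 4.286 servings → $2.57.
orange + brown rice with both tight: 1.364 servings and 5.455 servings → $3.89.
orange + pasta with both tight: 1.667 servings and 3.333 servings → $2.08.
orange + almonds with both targets exact would need a negative amount; discard.
brown rice + pasta with both targets exact would need a negative amount; discard.
brown rice + almonds with both tight: 4.091 servings and 1.364 servings → $3.07.
pasta + almonds with both tight: 2.368 servings and 1.579 servings → $1.66.
So the least-cost plan costs $1.50.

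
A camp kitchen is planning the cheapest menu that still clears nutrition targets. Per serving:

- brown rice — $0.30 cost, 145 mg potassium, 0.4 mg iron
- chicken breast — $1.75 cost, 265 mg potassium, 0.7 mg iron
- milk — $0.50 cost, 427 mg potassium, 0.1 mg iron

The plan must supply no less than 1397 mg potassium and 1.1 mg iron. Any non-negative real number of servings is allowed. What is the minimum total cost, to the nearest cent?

At the optimum either one food covers both requirements or two foods hit both targets exactly; no other combination can be cheaper.
brown rice only: max(1397/145, 1.1/0.4) = 9.634 servings → $2.89.
chicken breast only: max(1397/265, 1.1/0.7) = 5.272 servings → $9.23.
milk only: max(1397/427, 1.1/0.1) = 11 servings → $5.50.
brown rice + chicken breast: intersection lies outside the first quadrant.
brown rice + milk with both tight: 2.111 servings and 2.555 servings → $1.91.
chicken breast + milk with both tight: 1.211 servings and 2.52 servings → $3.38.
So the least-cost plan costs $1.91.

$1.91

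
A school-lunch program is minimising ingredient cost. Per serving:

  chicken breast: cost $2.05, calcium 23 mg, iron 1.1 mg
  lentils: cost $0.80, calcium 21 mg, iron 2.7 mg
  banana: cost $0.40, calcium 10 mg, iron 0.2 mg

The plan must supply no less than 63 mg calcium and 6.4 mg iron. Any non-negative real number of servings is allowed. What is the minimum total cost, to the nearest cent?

Two binding constraints pin down two serving amounts, so the optimal mix uses at most two foods. The candidates are each food alone (scaled to the tighter of calcium/iron) and each pair with both constraints tight.
chicken breast only: max(63/23, 6.4/1.1) = 5.818 servings → $11.93.
lentils only: max(63/21, 6.4/2.7) = 3 servings → $2.40.
banana only: max(63/10, 6.4/0.2) = 32 servings → $12.80.
chicken breast + lentils with both tight: 0.9154 servings and 1.997 servings → $3.47.
chicken breast + banana: the both-tight solution has a negative serving — not a feasible corner.
lentils + banana with both tight: 2.254 servings and 1.566 servings → $2.43.
The minimum over all feasible corners is $2.40.

$2.40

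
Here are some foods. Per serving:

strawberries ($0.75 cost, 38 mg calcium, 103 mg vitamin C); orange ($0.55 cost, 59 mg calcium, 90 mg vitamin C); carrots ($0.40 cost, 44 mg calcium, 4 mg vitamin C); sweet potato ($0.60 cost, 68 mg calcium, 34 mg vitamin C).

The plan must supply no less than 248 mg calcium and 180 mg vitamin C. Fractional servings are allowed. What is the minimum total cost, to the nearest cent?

Minimising a linear cost over {calcium ≥ 248, vitamin C ≥ 180, servings ≥ 0} — the optimum is at a vertex, using one or two foods.
strawberries only: max(248/38, 180/103) = 6.526 servings → $4.89.
orange only: max(248/59, 180/90) = 4.203 servings → $2.31.
carrots only: max(248/44, 180/4) = 45 servings → $18.00.
sweet potato only: max(248/68, 180/34) = 5.294 servings → $3.18.
strawberries + orange: intersection lies outside the first quadrant.
strawberries + carrots with both tight: 1.582 servings and 4.27 servings → $2.89.
strawberries + sweet potato with both tight: 0.6667 servings and 3.275 servings → $2.46.
orange + carrots with both tight: 1.86 servings and 3.142 servings → $2.28.
orange + sweet potato with both tight: 0.9256 servings and 2.844 servings → $2.22.
carrots + sweet potato: intersection lies outside the first quadrant.
The minimum over all feasible corners is $2.22.

$2.22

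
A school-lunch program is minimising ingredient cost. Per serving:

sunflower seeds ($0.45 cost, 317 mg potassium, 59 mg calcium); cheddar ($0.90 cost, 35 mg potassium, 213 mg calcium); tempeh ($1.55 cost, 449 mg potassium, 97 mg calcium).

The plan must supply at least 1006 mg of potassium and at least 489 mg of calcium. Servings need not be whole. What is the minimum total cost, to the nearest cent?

At the optimum either one food covers both requirements or two foods hit both targets exactly; no other combination can be cheaper.
sunflower seeds only: max(1006/317, 489/59) = 8.288 servings → $3.73.
cheddar only: max(1006/35, 489/213) = 28.74 servings → $25.87.
tempeh only: max(1006/449, 489/97) = 5.041 servings → $7.81.
sunflower seeds + cheddar with both tight: 3.012 servings and 1.461 servings → $2.67.
sunflower seeds + tempeh: intersection lies outside the first quadrant.
cheddar + tempeh with both tight: 1.322 servings and 2.137 servings → $4.50.
The minimum over all feasible corners is $2.67.

$2.67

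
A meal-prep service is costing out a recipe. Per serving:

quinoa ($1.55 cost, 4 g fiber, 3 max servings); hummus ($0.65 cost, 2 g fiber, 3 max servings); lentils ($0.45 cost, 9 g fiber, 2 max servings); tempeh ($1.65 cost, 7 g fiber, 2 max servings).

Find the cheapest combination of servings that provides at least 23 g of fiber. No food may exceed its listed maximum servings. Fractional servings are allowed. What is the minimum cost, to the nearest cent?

Cost per g of fiber: lentils $0.0500, tempeh $0.2357, hummus $0.3250, quinoa $0.3875.
Take 2 servings of lentils: +18.0 g fiber for $0.90 (total $0.90, still need 5.0 g).
Take 0.7143 servings of tempeh: +5.0 g fiber for $1.18 (total $2.08, still need 0.0 g).
Greedy by cheapest-per-g is optimal for a single linear constraint, so the minimum cost is $2.08.

$2.08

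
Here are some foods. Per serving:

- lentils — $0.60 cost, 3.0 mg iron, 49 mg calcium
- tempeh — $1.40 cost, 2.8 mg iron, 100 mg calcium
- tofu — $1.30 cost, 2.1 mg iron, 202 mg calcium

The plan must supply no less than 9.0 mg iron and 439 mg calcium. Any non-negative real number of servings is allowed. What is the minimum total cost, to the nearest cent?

lentils only: max(9.0/3.0, 439/49) = 8.959 servings → $5.38.
tempeh only: max(9.0/2.8, 439/100) = 4.39 servings → $6.15.
tofu only: max(9.0/2.1, 439/202) = 4.286 servings → $5.57.
lentils + tempeh: the both-tight solution has a negative serving — not a feasible corner.
lentils + tofu with both tight: 1.781 servings and 1.741 servings → $3.33.
tempeh + tofu with both tight: 2.52 servings and 0.9258 servings → $4.73.
So the least-cost plan costs $3.33.

$3.33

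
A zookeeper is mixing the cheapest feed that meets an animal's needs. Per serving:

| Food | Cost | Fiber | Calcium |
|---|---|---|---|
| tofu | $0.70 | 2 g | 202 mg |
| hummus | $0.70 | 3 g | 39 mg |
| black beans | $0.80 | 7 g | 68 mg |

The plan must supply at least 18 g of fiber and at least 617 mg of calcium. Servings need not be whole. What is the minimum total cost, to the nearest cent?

$3.20

tofu only: max(18/2, 617/202) = 9 servings → $6.30.
hummus only: max(18/3, 617/39) = 15.82 servings → $11.07.
black beans only: max(18/7, 617/68) = 9.074 servings → $7.26.
tofu + hummus with both tight: 2.176 servings and 4.549 servings → $4.71.
tofu + black beans with both tight: 2.422 servings and 1.879 servings → $3.20.
hummus + black beans with both targets exact would need a negative amount; discard.
The minimum over all feasible corners is $3.20.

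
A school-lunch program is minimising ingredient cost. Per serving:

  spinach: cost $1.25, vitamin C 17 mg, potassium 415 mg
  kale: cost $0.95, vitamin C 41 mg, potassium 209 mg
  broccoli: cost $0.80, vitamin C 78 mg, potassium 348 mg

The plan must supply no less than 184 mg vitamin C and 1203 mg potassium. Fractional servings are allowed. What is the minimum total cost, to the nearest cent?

For a min-cost LP with two ≥-constraints, a basic feasible solution has at most two positive variables.
spinach only: max(184/17, 1203/415) = 10.82 servings → $13.53.
kale only: max(184/41, 1203/209) = 5.756 servings → $5.47.
broccoli only: max(184/78, 1203/348) = 3.457 servings → $2.77.
spinach + kale with both tight: 0.8072 servings and 4.153 servings → $4.95.
spinach + broccoli with both tight: 1.127 servings and 2.113 servings → $3.10.
kale + broccoli: the both-tight solution has a negative serving — not a feasible corner.
Cheapest feasible corner: $2.77.

$2.77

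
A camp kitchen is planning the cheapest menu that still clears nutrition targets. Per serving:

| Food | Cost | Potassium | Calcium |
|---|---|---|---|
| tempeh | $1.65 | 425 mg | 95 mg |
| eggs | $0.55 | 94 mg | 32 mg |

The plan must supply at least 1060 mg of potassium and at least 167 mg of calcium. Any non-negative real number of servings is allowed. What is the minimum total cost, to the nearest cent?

$4.12

The cheapest plan sits at a corner of the feasible region — with two constraints it uses at most two foods.
tempeh only: max(1060/425, 167/95) = 2.494 servings → $4.12.
eggs only: max(1060/94, 167/32) = 11.28 servings → $6.20.
tempeh + eggs: the both-tight solution has a negative serving — not a feasible corner.
The minimum over all feasible corners is $4.12.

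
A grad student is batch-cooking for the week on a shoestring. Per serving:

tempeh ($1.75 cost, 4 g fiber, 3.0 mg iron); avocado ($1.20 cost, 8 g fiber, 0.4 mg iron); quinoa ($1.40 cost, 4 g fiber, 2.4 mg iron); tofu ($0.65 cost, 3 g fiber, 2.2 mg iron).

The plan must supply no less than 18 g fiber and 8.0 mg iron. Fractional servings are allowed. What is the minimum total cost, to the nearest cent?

For a min-cost LP with two ≥-constraints, a basic feasible solution has at most two positive variables.
tempeh only: max(18/4, 8.0/3.0) = 4.5 servings → $7.88.
avocado only: max(18/8, 8.0/0.4) = 20 servings → $24.00.
quinoa only: max(18/4, 8.0/2.4) = 4.5 servings → $6.30.
tofu only: max(18/3, 8.0/2.2) = 6 servings → $3.90.
tempeh + avocado with both tight: 2.536 servings and 0.9821 servings → $5.62.
tempeh + quinoa: the both-tight solution has a negative serving — not a feasible corner.
tempeh + tofu with both targets exact would need a negative amount; discard.
avocado + quinoa with both tight: 0.6364 servings and 3.227 servings → $5.28.
avocado + tofu with both tight: 0.9512 servings and 3.463 servings → $3.39.
quinoa + tofu: intersection lies outside the first quadrant.
Cheapest feasible corner: $3.39.

$3.39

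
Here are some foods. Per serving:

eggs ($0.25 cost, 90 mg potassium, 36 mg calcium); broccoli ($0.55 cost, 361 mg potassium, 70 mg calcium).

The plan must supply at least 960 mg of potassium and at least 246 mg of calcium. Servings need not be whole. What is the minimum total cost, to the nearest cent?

Two binding constraints pin down two serving amounts, so the optimal mix uses at most two foods. The candidates are each food alone (scaled to the tighter of potassium/calcium) and each pair with both constraints tight.
eggs only: max(960/90, 246/36) = 10.67 servings → $2.67.
broccoli only: max(960/361, 246/70) = 3.514 servings → $1.93.
eggs + broccoli with both tight: 3.227 servings and 1.855 servings → $1.83.
Cheapest feasible corner: $1.83.

$1.83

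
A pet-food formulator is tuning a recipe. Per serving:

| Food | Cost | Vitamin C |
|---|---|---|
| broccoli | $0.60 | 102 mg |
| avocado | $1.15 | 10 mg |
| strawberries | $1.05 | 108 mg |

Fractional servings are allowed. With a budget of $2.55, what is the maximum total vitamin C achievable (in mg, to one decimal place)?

433.5 mg

Vitamin C per dollar: broccoli 170, strawberries 102.9, avocado 8.696.
With no serving limits, spend the whole cost allowance on broccoli: $2.55 / $0.60 × 102 mg = 433.5 mg.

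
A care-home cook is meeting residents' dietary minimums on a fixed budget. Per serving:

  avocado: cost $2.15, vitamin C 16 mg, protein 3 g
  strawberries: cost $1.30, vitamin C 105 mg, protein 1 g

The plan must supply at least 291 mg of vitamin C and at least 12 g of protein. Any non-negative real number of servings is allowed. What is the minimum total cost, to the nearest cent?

$9.93

Two binding constraints pin down two serving amounts, so the optimal mix uses at most two foods. The candidates are each food alone (scaled to the tighter of vitamin C/protein) and each pair with both constraints tight.
avocado only: max(291/16, 12/3) = 18.19 servings → $39.10.
strawberries only: max(291/105, 12/1) = 12 servings → $15.60.
avocado + strawberries with both tight: 3.241 servings and 2.278 servings → $9.93.
Cheapest feasible corner: $9.93.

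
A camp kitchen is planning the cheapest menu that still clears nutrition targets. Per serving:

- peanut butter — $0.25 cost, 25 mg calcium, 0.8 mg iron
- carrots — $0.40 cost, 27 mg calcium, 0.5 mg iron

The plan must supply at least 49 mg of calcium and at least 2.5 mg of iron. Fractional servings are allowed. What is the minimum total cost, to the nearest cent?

$0.78

A basic optimal solution has at most two foods positive. Try each food alone and each pair with both targets met exactly.
peanut butter only: max(49/25, 2.5/0.8) = 3.125 servings → $0.78.
carrots only: max(49/27, 2.5/0.5) = 5 servings → $2.00.
peanut butter + carrots: the both-tight solution has a negative serving — not a feasible corner.
The minimum over all feasible corners is $0.78.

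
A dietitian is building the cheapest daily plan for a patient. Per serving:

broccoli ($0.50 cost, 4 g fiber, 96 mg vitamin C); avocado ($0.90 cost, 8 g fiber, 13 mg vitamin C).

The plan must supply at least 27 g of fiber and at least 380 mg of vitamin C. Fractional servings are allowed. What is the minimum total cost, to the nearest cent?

With two linear requirements the optimum uses one or two foods; enumerate the corners.
broccoli only: max(27/4, 380/96) = 6.75 servings → $3.38.
avocado only: max(27/8, 380/13) = 29.23 servings → $26.31.
broccoli + avocado with both tight: 3.756 servings and 1.497 servings → $3.23.
The minimum over all feasible corners is $3.23.

$3.23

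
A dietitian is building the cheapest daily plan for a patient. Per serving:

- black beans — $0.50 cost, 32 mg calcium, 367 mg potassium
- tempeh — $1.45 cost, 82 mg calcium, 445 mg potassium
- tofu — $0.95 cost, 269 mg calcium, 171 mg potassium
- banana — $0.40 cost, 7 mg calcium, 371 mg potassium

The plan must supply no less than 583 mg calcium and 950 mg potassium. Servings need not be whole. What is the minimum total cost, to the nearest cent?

$2.65

This is a tiny linear program; its minimum lies at a vertex of the feasible set. List the vertices and price them.
black beans only: max(583/32, 950/367) = 18.22 servings → $9.11.
tempeh only: max(583/82, 950/445) = 7.11 servings → $10.31.
tofu only: max(583/269, 950/171) = 5.556 servings → $5.28.
banana only: max(583/7, 950/371) = 83.29 servings → $33.31.
black beans + tempeh with both targets exact would need a negative amount; discard.
black beans + tofu with both tight: 1.671 servings and 1.968 servings → $2.71.
black beans + banana with both targets exact would need a negative amount; discard.
tempeh + tofu with both tight: 1.475 servings and 1.718 servings → $3.77.
tempeh + banana: intersection lies outside the first quadrant.
tofu + banana with both tight: 2.126 servings and 1.581 servings → $2.65.
So the least-cost plan costs $2.65.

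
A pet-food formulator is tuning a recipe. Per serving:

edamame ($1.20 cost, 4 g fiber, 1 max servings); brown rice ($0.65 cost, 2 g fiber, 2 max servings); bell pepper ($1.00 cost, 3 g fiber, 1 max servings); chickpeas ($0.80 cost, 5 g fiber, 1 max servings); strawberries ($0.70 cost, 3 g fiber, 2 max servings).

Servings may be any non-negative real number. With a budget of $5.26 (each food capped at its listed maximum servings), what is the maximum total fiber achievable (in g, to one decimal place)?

20.7 g

Fiber per dollar: chickpeas 6.25, strawberries 4.286, edamame 3.333, brown rice 3.077, bell pepper 3.
Take 1 serving of chickpeas: spends $0.80, +5.0 g fiber (running total 5.0 g).
Take 2 servings of strawberries: spends $1.40, +6.0 g fiber (running total 11.0 g).
Take 1 serving of edamame: spends $1.20, +4.0 g fiber (running total 15.0 g).
Take 2 servings of brown rice: spends $1.30, +4.0 g fiber (running total 19.0 g).
Take 0.56 servings of bell pepper: spends $0.56, +1.7 g fiber (running total 20.7 g).
Filling greedily by fiber-per-dollar is optimal for one linear limit, giving 20.7 g.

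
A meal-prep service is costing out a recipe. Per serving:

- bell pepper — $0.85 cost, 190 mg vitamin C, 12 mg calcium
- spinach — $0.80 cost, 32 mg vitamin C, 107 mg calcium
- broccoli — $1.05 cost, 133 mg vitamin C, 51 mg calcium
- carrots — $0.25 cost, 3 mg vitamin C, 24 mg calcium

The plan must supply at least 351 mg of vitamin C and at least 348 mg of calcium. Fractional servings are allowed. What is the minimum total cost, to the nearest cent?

$3.61

For a min-cost LP with two ≥-constraints, a basic feasible solution has at most two positive variables.
bell pepper only: max(351/190, 348/12) = 29 servings → $24.65.
spinach only: max(351/32, 348/107) = 10.97 servings → $8.78.
broccoli only: max(351/133, 348/51) = 6.824 servings → $7.16.
carrots only: max(351/3, 348/24) = 117 servings → $29.25.
bell pepper + spinach with both tight: 1.325 servings and 3.104 servings → $3.61.
bell pepper + broccoli: the both-tight solution has a negative serving — not a feasible corner.
bell pepper + carrots with both tight: 1.631 servings and 13.68 servings → $4.81.
spinach + broccoli with both tight: 2.253 servings and 2.097 servings → $4.00.
spinach + carrots with both targets exact would need a negative amount; discard.
broccoli + carrots with both tight: 2.428 servings and 9.34 servings → $4.88.
So the least-cost plan costs $3.61.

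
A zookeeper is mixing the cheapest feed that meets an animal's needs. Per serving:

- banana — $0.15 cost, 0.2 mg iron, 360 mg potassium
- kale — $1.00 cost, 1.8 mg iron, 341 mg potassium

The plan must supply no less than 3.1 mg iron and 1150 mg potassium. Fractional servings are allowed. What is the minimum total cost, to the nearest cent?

At the optimum either one food covers both requirements or two foods hit both targets exactly; no other combination can be cheaper.
banana only: max(3.1/0.2, 1150/360) = 15.5 servings → $2.33.
kale only: max(3.1/1.8, 1150/341) = 3.372 servings → $3.37.
banana + kale with both tight: 1.747 servings and 1.528 servings → $1.79.
So the least-cost plan costs $1.79.

$1.79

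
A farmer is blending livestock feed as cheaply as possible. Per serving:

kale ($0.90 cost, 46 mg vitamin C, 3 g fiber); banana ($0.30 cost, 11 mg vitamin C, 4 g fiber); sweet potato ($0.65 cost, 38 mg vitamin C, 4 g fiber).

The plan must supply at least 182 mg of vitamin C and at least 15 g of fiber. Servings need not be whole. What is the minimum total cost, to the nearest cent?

$3.11

Two binding constraints pin down two serving amounts, so the optimal mix uses at most two foods. The candidates are each food alone (scaled to the tighter of vitamin C/fiber) and each pair with both constraints tight.
kale only: max(182/46, 15/3) = 5 servings → $4.50.
banana only: max(182/11, 15/4) = 16.55 servings → $4.96.
sweet potato only: max(182/38, 15/4) = 4.789 servings → $3.11.
kale + banana with both tight: 3.728 servings and 0.9536 servings → $3.64.
kale + sweet potato with both tight: 2.257 servings and 2.057 servings → $3.37.
banana + sweet potato: the both-tight solution has a negative serving — not a feasible corner.
Cheapest feasible corner: $3.11.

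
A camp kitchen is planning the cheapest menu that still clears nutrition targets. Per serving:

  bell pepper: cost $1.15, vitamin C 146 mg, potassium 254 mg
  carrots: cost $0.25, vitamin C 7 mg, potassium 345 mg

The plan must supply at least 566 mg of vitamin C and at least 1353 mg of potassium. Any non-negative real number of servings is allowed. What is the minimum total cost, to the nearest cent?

$4.67

Two binding constraints pin down two serving amounts, so the optimal mix uses at most two foods. The candidates are each food alone (scaled to the tighter of vitamin C/potassium) and each pair with both constraints tight.
bell pepper only: max(566/146, 1353/254) = 5.327 servings → $6.13.
carrots only: max(566/7, 1353/345) = 80.86 servings → $20.21.
bell pepper + carrots with both tight: 3.824 servings and 1.107 servings → $4.67.
The minimum over all feasible corners is $4.67.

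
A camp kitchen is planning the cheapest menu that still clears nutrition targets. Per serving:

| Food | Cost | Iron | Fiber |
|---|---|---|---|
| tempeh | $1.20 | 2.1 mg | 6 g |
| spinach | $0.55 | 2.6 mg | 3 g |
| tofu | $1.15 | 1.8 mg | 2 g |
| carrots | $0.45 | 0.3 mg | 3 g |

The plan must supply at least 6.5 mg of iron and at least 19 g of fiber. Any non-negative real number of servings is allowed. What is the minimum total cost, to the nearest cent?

For a min-cost LP with two ≥-constraints, a basic feasible solution has at most two positive variables.
tempeh only: max(6.5/2.1, 19/6) = 3.167 servings → $3.80.
spinach only: max(6.5/2.6, 19/3) = 6.333 servings → $3.48.
tofu only: max(6.5/1.8, 19/2) = 9.5 servings → $10.93.
carrots only: max(6.5/0.3, 19/3) = 21.67 servings → $9.75.
tempeh + spinach: intersection lies outside the first quadrant.
tempeh + tofu with both targets exact would need a negative amount; discard.
tempeh + carrots with both tight: 3.067 servings and 0.2 servings → $3.77.
spinach + tofu: intersection lies outside the first quadrant.
spinach + carrots with both tight: 2 servings and 4.333 servings → $3.05.
tofu + carrots with both tight: 2.875 servings and 4.417 servings → $5.29.
The minimum over all feasible corners is $3.05.

$3.05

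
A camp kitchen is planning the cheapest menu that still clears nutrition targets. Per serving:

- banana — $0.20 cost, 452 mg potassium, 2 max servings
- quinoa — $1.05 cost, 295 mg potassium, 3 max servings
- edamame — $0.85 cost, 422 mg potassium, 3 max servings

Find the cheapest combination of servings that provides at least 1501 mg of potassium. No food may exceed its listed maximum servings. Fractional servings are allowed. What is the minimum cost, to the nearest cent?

$1.60

Cost per mg of potassium: banana $0.0004, edamame $0.0020, quinoa $0.0036.
Take 2 servings of banana: +904.0 mg potassium for $0.40 (total $0.40, still need 597.0 mg).
Take 1.415 servings of edamame: +597.0 mg potassium for $1.20 (total $1.60, still need 0.0 mg).
Greedy by cheapest-per-mg is optimal for a single linear constraint, so the minimum cost is $1.60.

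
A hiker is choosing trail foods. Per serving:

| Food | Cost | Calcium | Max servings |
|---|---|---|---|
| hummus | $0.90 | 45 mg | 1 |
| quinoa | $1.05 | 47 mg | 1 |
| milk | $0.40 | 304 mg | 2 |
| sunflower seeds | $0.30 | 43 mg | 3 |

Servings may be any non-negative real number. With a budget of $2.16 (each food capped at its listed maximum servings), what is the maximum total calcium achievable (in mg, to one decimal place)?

Calcium per dollar: milk 760, sunflower seeds 143.3, hummus 50, quinoa 44.76.
Take 2 servings of milk: spends $0.80, +608.0 mg calcium (running total 608.0 mg).
Take 3 servings of sunflower seeds: spends $0.90, +129.0 mg calcium (running total 737.0 mg).
Take 0.5111 servings of hummus: spends $0.46, +23.0 mg calcium (running total 760.0 mg).
Greedy by best ratio exhausts the cost allowance optimally: 760.0 mg.

760.0 mg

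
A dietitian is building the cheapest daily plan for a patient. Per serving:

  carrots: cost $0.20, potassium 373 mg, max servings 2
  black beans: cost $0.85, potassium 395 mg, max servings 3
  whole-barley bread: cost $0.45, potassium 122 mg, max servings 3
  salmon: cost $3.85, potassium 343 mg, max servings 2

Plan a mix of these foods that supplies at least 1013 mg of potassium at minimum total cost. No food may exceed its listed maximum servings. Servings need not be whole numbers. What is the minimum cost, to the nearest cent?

Cost per mg of potassium: carrots $0.0005, black beans $0.0022, whole-barley bread $0.0037, salmon $0.0112.
Take 2 servings of carrots: +746.0 mg potassium for $0.40 (total $0.40, still need 267.0 mg).
Take 0.6759 servings of black beans: +267.0 mg potassium for $0.57 (total $0.97, still need 0.0 mg).
Filling from the cheapest source first is optimal under one linear minimum: $0.97.

$0.97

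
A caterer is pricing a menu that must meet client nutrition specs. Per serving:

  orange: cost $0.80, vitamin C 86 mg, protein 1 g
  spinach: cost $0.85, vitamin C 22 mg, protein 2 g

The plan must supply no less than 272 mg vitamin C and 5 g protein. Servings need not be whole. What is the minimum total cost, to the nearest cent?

The cheapest plan sits at a corner of the feasible region — with two constraints it uses at most two foods.
orange only: max(272/86, 5/1) = 5 servings → $4.00.
spinach only: max(272/22, 5/2) = 12.36 servings → $10.51.
orange + spinach with both tight: 2.893 servings and 1.053 servings → $3.21.
Cheapest feasible corner: $3.21.

$3.21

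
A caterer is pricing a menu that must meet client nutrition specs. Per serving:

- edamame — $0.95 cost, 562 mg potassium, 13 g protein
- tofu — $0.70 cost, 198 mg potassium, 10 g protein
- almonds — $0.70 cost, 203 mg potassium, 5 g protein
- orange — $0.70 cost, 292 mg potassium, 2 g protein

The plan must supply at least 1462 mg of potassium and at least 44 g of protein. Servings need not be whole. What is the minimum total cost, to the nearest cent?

$3.16

For a min-cost LP with two ≥-constraints, a basic feasible solution has at most two positive variables.
edamame only: max(1462/562, 44/13) = 3.385 servings → $3.22.
tofu only: max(1462/198, 44/10) = 7.384 servings → $5.17.
almonds only: max(1462/203, 44/5) = 8.8 servings → $6.16.
orange only: max(1462/292, 44/2) = 22 servings → $15.40.
edamame + tofu with both tight: 1.94 servings and 1.879 servings → $3.16.
edamame + almonds: intersection lies outside the first quadrant.
edamame + orange: intersection lies outside the first quadrant.
tofu + almonds with both tight: 1.56 servings and 5.681 servings → $5.07.
tofu + orange with both tight: 3.932 servings and 2.341 servings → $4.39.
almonds + orange: the both-tight solution has a negative serving — not a feasible corner.
Cheapest feasible corner: $3.16.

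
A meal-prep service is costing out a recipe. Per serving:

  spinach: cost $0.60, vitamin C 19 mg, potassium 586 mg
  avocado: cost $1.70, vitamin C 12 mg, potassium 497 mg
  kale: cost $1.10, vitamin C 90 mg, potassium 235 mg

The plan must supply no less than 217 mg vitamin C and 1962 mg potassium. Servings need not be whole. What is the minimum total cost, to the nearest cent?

A basic optimal solution has at most two foods positive. Try each food alone and each pair with both targets met exactly.
spinach only: max(217/19, 1962/586) = 11.42 servings → $6.85.
avocado only: max(217/12, 1962/497) = 18.08 servings → $30.74.
kale only: max(217/90, 1962/235) = 8.349 servings → $9.18.
spinach + avocado with both targets exact would need a negative amount; discard.
spinach + kale with both tight: 2.601 servings and 1.862 servings → $3.61.
avocado + kale with both tight: 2.997 servings and 2.012 servings → $7.31.
The minimum over all feasible corners is $3.61.

$3.61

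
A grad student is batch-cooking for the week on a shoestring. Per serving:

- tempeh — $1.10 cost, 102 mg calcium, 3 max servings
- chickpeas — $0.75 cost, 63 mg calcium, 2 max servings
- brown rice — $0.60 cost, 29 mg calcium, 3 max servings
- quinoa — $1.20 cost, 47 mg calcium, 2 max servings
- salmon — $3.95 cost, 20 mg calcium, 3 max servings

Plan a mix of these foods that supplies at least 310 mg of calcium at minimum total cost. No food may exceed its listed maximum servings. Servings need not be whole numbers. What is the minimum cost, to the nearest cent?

$3.35

Cost per mg of calcium: tempeh $0.0108, chickpeas $0.0119, brown rice $0.0207, quinoa $0.0255, salmon $0.1975.
Take 3 servings of tempeh: +306.0 mg calcium for $3.30 (total $3.30, still need 4.0 mg).
Take 0.06349 servings of chickpeas: +4.0 mg calcium for $0.05 (total $3.35, still need 0.0 mg).
Filling from the cheapest source first is optimal under one linear minimum: $3.35.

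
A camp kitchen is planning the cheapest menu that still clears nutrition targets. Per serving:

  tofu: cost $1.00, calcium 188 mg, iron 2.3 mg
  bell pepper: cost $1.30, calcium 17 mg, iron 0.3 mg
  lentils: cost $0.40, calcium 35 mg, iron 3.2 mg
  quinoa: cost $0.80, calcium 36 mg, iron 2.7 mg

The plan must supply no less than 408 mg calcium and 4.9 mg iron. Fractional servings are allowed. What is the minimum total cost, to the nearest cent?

tofu only: max(408/188, 4.9/2.3) = 2.17 servings → $2.17.
bell pepper only: max(408/17, 4.9/0.3) = 24 servings → $31.20.
lentils only: max(408/35, 4.9/3.2) = 11.66 servings → $4.66.
quinoa only: max(408/36, 4.9/2.7) = 11.33 servings → $9.07.
tofu + bell pepper: the both-tight solution has a negative serving — not a feasible corner.
tofu + lentils: the both-tight solution has a negative serving — not a feasible corner.
tofu + quinoa: intersection lies outside the first quadrant.
bell pepper + lentils with both targets exact would need a negative amount; discard.
bell pepper + quinoa: intersection lies outside the first quadrant.
lentils + quinoa: intersection lies outside the first quadrant.
So the least-cost plan costs $2.17.

$2.17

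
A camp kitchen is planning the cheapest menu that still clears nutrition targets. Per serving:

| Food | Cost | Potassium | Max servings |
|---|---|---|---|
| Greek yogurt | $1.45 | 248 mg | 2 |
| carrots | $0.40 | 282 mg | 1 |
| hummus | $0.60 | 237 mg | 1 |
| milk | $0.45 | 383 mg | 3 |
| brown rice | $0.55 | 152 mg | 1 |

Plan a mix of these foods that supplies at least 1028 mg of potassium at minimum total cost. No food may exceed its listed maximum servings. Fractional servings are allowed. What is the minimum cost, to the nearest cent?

Cost per mg of potassium: milk $0.0012, carrots $0.0014, hummus $0.0025, brown rice $0.0036, Greek yogurt $0.0058.
Take 2.684 servings of milk: +1028.0 mg potassium for $1.21 (total $1.21, still need 0.0 mg).
Greedy by cheapest-per-mg is optimal for a single linear constraint, so the minimum cost is $1.21.

$1.21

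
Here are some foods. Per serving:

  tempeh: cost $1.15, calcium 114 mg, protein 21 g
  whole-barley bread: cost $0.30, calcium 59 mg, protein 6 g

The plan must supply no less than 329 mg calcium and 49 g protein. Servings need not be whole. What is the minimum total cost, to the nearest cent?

Two binding constraints pin down two serving amounts, so the optimal mix uses at most two foods. The candidates are each food alone (scaled to the tighter of calcium/protein) and each pair with both constraints tight.
tempeh only: max(329/114, 49/21) = 2.886 servings → $3.32.
whole-barley bread only: max(329/59, 49/6) = 8.167 servings → $2.45.
tempeh + whole-barley bread with both tight: 1.652 servings and 2.384 servings → $2.62.
The minimum over all feasible corners is $2.45.

$2.45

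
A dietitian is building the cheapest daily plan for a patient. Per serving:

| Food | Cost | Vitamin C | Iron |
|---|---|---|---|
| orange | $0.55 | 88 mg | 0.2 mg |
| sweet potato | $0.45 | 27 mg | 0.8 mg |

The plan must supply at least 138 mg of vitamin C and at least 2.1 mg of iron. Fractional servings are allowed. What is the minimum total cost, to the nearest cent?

A basic optimal solution has at most two foods positive. Try each food alone and each pair with both targets met exactly.
orange only: max(138/88, 2.1/0.2) = 10.5 servings → $5.78.
sweet potato only: max(138/27, 2.1/0.8) = 5.111 servings → $2.30.
orange + sweet potato with both tight: 0.8262 servings and 2.418 servings → $1.54.
Cheapest feasible corner: $1.54.

$1.54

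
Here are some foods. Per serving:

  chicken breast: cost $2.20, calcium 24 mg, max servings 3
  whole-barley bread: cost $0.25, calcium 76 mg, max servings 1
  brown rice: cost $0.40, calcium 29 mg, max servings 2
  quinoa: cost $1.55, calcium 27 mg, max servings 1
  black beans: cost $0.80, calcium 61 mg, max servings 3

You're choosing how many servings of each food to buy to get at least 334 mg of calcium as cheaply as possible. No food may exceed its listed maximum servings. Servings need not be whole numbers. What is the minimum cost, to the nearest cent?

Cost per mg of calcium: whole-barley bread $0.0033, black beans $0.0131, brown rice $0.0138, quinoa $0.0574, chicken breast $0.0917.
Take 1 serving of whole-barley bread: +76.0 mg calcium for $0.25 (total $0.25, still need 258.0 mg).
Take 3 servings of black beans: +183.0 mg calcium for $2.40 (total $2.65, still need 75.0 mg).
Take 2 servings of brown rice: +58.0 mg calcium for $0.80 (total $3.45, still need 17.0 mg).
Take 0.6296 servings of quinoa: +17.0 mg calcium for $0.98 (total $4.43, still need 0.0 mg).
Filling from the cheapest source first is optimal under one linear minimum: $4.43.

$4.43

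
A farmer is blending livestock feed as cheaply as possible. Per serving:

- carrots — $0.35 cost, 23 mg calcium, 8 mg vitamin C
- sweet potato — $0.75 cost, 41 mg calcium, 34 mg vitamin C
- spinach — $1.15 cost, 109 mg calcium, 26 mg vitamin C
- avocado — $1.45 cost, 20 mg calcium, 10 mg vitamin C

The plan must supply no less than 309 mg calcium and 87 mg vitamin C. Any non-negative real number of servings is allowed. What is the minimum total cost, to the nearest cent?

$3.43

Two binding constraints pin down two serving amounts, so the optimal mix uses at most two foods. The candidates are each food alone (scaled to the tighter of calcium/vitamin C) and each pair with both constraints tight.
carrots only: max(309/23, 87/8) = 13.43 servings → $4.70.
sweet potato only: max(309/41, 87/34) = 7.537 servings → $5.65.
spinach only: max(309/109, 87/26) = 3.346 servings → $3.85.
avocado only: max(309/20, 87/10) = 15.45 servings → $22.40.
carrots + sweet potato with both targets exact would need a negative amount; discard.
carrots + spinach with both tight: 5.288 servings and 1.719 servings → $3.83.
carrots + avocado: intersection lies outside the first quadrant.
sweet potato + spinach with both tight: 0.5489 servings and 2.628 servings → $3.43.
sweet potato + avocado: intersection lies outside the first quadrant.
spinach + avocado with both tight: 2.368 servings and 2.542 servings → $6.41.
So the least-cost plan costs $3.43.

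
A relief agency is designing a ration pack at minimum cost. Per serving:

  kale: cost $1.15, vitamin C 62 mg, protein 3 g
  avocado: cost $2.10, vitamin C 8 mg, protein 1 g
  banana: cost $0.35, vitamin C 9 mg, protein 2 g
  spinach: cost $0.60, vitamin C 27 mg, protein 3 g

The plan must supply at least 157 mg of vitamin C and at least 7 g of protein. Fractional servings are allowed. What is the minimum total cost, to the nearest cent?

$2.91

With two linear requirements the optimum uses one or two foods; enumerate the corners.
kale only: max(157/62, 7/3) = 2.532 servings → $2.91.
avocado only: max(157/8, 7/1) = 19.62 servings → $41.21.
banana only: max(157/9, 7/2) = 17.44 servings → $6.11.
spinach only: max(157/27, 7/3) = 5.815 servings → $3.49.
kale + avocado: the both-tight solution has a negative serving — not a feasible corner.
kale + banana with both targets exact would need a negative amount; discard.
kale + spinach: the both-tight solution has a negative serving — not a feasible corner.
avocado + banana with both targets exact would need a negative amount; discard.
avocado + spinach: the both-tight solution has a negative serving — not a feasible corner.
banana + spinach: intersection lies outside the first quadrant.
The minimum over all feasible corners is $2.91.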